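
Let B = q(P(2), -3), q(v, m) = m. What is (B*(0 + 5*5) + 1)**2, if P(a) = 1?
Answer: 5476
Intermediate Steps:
B = -3
(B*(0 + 5*5) + 1)**2 = (-3*(0 + 5*5) + 1)**2 = (-3*(0 + 25) + 1)**2 = (-3*25 + 1)**2 = (-75 + 1)**2 = (-74)**2 = 5476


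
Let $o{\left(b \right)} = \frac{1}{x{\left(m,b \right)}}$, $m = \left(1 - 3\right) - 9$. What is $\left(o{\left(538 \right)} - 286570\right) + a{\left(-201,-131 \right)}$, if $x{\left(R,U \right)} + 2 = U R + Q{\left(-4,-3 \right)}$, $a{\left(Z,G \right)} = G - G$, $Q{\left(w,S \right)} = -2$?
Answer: $- \frac{1697067541}{5922} \approx -2.8657 \cdot 10^{5}$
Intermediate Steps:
$a{\left(Z,G \right)} = 0$
$m = -11$ ($m = -2 - 9 = -11$)
$x{\left(R,U \right)} = -4 + R U$ ($x{\left(R,U \right)} = -2 + \left(U R - 2\right) = -2 + \left(R U - 2\right) = -2 + \left(-2 + R U\right) = -4 + R U$)
$o{\left(b \right)} = \frac{1}{-4 - 11 b}$
$\left(o{\left(538 \right)} - 286570\right) + a{\left(-201,-131 \right)} = \left(- \frac{1}{4 + 11 \cdot 538} - 286570\right) + 0 = \left(- \frac{1}{4 + 5918} - 286570\right) + 0 = \left(- \frac{1}{5922} - 286570\right) + 0 = - \frac{1697067541}{5922} + 0 = - \frac{1697067541}{5922}$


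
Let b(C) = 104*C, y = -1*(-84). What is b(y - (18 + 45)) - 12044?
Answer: -9860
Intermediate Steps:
y = 84
b(y - (18 + 45)) - 12044 = 104*(84 - (18 + 45)) - 12044 = 104*(84 - 1*63) - 12044 = 104*(84 - 63) - 12044 = 104*21 - 12044 = 2184 - 12044 = -9860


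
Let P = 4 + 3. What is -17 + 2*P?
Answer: -3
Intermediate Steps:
P = 7
-17 + 2*P = -17 + 2*7 = -17 + 14 = -3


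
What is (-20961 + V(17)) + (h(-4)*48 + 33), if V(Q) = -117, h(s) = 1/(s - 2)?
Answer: -21053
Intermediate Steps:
h(s) = 1/(-2 + s)
(-20961 + V(17)) + (h(-4)*48 + 33) = (-20961 - 117) + (48/(-2 - 4) + 33) = -21078 + (48/(-6) + 33) = -21078 + (-⅙*48 + 33) = -21078 + (-8 + 33) = -21078 + 25 = -21053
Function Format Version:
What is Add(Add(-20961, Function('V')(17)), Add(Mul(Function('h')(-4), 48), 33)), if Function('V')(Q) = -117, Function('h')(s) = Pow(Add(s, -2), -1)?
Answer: -21053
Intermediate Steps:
Function('h')(s) = Pow(Add(-2, s), -1)
Add(Add(-20961, Function('V')(17)), Add(Mul(Function('h')(-4), 48), 33)) = Add(Add(-20961, -117), Add(Mul(Pow(Add(-2, -4), -1), 48), 33)) = Add(-21078, Add(Mul(Pow(-6, -1), 48), 33)) = Add(-21078, Add(Mul(Rational(-1, 6), 48), 33)) = Add(-21078, Add(-8, 33)) = Add(-21078, 25) = -21053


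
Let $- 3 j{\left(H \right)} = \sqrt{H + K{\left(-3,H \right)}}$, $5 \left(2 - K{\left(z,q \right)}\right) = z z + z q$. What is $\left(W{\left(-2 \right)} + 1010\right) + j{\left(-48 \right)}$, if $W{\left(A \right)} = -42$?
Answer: $968 - \frac{i \sqrt{1915}}{15} \approx 968.0 - 2.9174 i$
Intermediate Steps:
$K{\left(z,q \right)} = 2 - \frac{z^{2}}{5} - \frac{q z}{5}$ ($K{\left(z,q \right)} = 2 - \frac{z z + z q}{5} = 2 - \frac{z^{2} + q z}{5} = 2 - \left(\frac{z^{2}}{5} + \frac{q z}{5}\right) = 2 - \frac{z^{2}}{5} - \frac{q z}{5}$)
$j{\left(H \right)} = - \frac{\sqrt{\frac{1}{5} + \frac{8 H}{5}}}{3}$ ($j{\left(H \right)} = - \frac{\sqrt{H - \left(-2 + \frac{9}{5} + \frac{1}{5} H \left(-3\right)\right)}}{3} = - \frac{\sqrt{H + \left(2 - \frac{9}{5} + \frac{3 H}{5}\right)}}{3} = - \frac{\sqrt{H + \left(\frac{1}{5} + \frac{3 H}{5}\right)}}{3} = - \frac{\sqrt{\frac{1}{5} + \frac{8 H}{5}}}{3}$)
$\left(W{\left(-2 \right)} + 1010\right) + j{\left(-48 \right)} = \left(-42 + 1010\right) - \frac{\sqrt{5 + 40 \left(-48\right)}}{15} = 968 - \frac{\sqrt{5 - 1920}}{15} = 968 - \frac{\sqrt{-1915}}{15} = 968 - \frac{i \sqrt{1915}}{15}$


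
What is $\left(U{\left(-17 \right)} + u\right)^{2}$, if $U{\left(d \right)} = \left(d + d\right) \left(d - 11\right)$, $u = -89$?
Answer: $744769$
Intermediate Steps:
$U{\left(d \right)} = 2 d \left(-11 + d\right)$
$\left(U{\left(-17 \right)} + u\right)^{2} = \left(2 \left(-17\right) \left(-11 - 17\right) - 89\right)^{2} = \left(2 \left(-17\right) \left(-28\right) - 89\right)^{2} = \left(952 - 89\right)^{2} = 863^{2} = 744769$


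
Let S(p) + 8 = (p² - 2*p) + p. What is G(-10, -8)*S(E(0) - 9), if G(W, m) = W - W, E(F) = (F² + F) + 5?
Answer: 0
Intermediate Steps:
E(F) = 5 + F + F² (E(F) = (F + F²) + 5 = 5 + F + F²)
S(p) = -8 + p² - p (S(p) = -8 + ((p² - 2*p) + p) = -8 + (p² - p) = -8 + p² - p)
G(W, m) = 0
G(-10, -8)*S(E(0) - 9) = 0*(-8 + ((5 + 0 + 0²) - 9)² - ((5 + 0 + 0²) - 9)) = 0*(-8 + ((5 + 0 + 0) - 9)² - ((5 + 0 + 0) - 9)) = 0*(-8 + (5 - 9)² - (5 - 9)) = 0*(-8 + (-4)² - 1*(-4)) = 0*(-8 + 16 + 4) = 0*12 = 0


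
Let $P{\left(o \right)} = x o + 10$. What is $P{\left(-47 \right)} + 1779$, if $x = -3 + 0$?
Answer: $1930$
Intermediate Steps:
$x = -3$
$P{\left(o \right)} = 10 - 3 o$ ($P{\left(o \right)} = - 3 o + 10 = 10 - 3 o$)
$P{\left(-47 \right)} + 1779 = \left(10 - -141\right) + 1779 = \left(10 + 141\right) + 1779 = 151 + 1779 = 1930$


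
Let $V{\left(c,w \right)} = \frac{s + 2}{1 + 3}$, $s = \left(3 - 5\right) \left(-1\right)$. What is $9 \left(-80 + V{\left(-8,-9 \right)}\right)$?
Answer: $-711$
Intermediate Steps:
$s = 2$ ($s = \left(-2\right) \left(-1\right) = 2$)
$V{\left(c,w \right)} = 1$ ($V{\left(c,w \right)} = \frac{2 + 2}{1 + 3} = \frac{4}{4} = 4 \cdot \frac{1}{4} = 1$)
$9 \left(-80 + V{\left(-8,-9 \right)}\right) = 9 \left(-80 + 1\right) = 9 \left(-79\right) = -711$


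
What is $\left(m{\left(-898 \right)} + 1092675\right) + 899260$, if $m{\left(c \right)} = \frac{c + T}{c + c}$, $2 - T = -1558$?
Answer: $\frac{1788757299}{898} \approx 1.9919 \cdot 10^{6}$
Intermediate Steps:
$T = 1560$ ($T = 2 - -1558 = 2 + 1558 = 1560$)
$m{\left(c \right)} = \frac{1560 + c}{2 c}$ ($m{\left(c \right)} = \frac{c + 1560}{c + c} = \frac{1560 + c}{2 c}$)
$\left(m{\left(-898 \right)} + 1092675\right) + 899260 = \left(\frac{1560 - 898}{2 \left(-898\right)} + 1092675\right) + 899260 = \left(\frac{1}{2} \left(- \frac{1}{898}\right) 662 + 1092675\right) + 899260 = \left(- \frac{331}{898} + 1092675\right) + 899260 = \frac{981221819}{898} + 899260 = \frac{1788757299}{898}$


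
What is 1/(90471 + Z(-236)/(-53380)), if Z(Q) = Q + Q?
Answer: 13345/1207335613 ≈ 1.1053e-5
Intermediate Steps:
Z(Q) = 2*Q
1/(90471 + Z(-236)/(-53380)) = 1/(90471 + (2*(-236))/(-53380)) = 1/(90471 - 472*(-1/53380)) = 1/(90471 + 118/13345) = 1/(1207335613/13345) = 13345/1207335613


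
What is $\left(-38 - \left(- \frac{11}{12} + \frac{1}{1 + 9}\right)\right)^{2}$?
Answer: $\frac{4977361}{3600} \approx 1382.6$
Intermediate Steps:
$\left(-38 - \left(- \frac{11}{12} + \frac{1}{1 + 9}\right)\right)^{2} = \left(-38 - - \frac{49}{60}\right)^{2} = \left(-38 + \left(\left(-1\right) \frac{1}{10} + \frac{11}{12}\right)\right)^{2} = \left(-38 + \left(- \frac{1}{10} + \frac{11}{12}\right)\right)^{2} = \left(-38 + \frac{49}{60}\right)^{2} = \left(- \frac{2231}{60}\right)^{2} = \frac{4977361}{3600}$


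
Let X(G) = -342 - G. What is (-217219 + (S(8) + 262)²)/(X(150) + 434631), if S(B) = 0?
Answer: -49525/144713 ≈ -0.34223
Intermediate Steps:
(-217219 + (S(8) + 262)²)/(X(150) + 434631) = (-217219 + (0 + 262)²)/((-342 - 1*150) + 434631) = (-217219 + 262²)/((-342 - 150) + 434631) = (-217219 + 68644)/(-492 + 434631) = -148575/434139 = -148575*1/434139 = -49525/144713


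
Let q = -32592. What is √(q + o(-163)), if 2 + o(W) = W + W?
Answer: 2*I*√8230 ≈ 181.44*I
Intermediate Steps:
o(W) = -2 + 2*W (o(W) = -2 + (W + W) = -2 + 2*W)
√(q + o(-163)) = √(-32592 + (-2 + 2*(-163))) = √(-32592 + (-2 - 326)) = √(-32592 - 328) = √(-32920) = 2*I*√8230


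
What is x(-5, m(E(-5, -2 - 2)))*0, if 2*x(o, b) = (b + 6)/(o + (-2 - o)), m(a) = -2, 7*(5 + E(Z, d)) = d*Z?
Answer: 0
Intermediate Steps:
E(Z, d) = -5 + Z*d/7 (E(Z, d) = -5 + (d*Z)/7 = -5 + (Z*d)/7 = -5 + Z*d/7)
x(o, b) = -3/2 - b/4 (x(o, b) = ((b + 6)/(o + (-2 - o)))/2 = ((6 + b)/(-2))/2 = ((6 + b)*(-1/2))/2 = (-3 - b/2)/2 = -3/2 - b/4)
x(-5, m(E(-5, -2 - 2)))*0 = (-3/2 - 1/4*(-2))*0 = (-3/2 + 1/2)*0 = -1*0 = 0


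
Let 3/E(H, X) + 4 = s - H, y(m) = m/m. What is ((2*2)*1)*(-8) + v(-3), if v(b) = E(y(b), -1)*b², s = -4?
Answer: -35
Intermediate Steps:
y(m) = 1
E(H, X) = 3/(-8 - H) (E(H, X) = 3/(-4 + (-4 - H)) = 3/(-8 - H))
v(b) = -b²/3 (v(b) = (-3/(8 + 1))*b² = (-3/9)*b² = (-3*⅑)*b² = -b²/3)
((2*2)*1)*(-8) + v(-3) = ((2*2)*1)*(-8) - ⅓*(-3)² = (4*1)*(-8) - ⅓*9 = 4*(-8) - 3 = -32 - 3 = -35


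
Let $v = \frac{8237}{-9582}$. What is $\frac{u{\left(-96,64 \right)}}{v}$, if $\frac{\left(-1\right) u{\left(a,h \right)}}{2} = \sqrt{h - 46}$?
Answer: $\frac{57492 \sqrt{2}}{8237} \approx 9.8708$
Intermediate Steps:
$v = - \frac{8237}{9582}$ ($v = 8237 \left(- \frac{1}{9582}\right) = - \frac{8237}{9582} \approx -0.85963$)
$u{\left(a,h \right)} = - 2 \sqrt{-46 + h}$ ($u{\left(a,h \right)} = - 2 \sqrt{h - 46} = - 2 \sqrt{-46 + h}$)
$\frac{u{\left(-96,64 \right)}}{v} = \frac{\left(-2\right) \sqrt{-46 + 64}}{- \frac{8237}{9582}} = - 2 \sqrt{18} \left(- \frac{9582}{8237}\right) = - 2 \cdot 3 \sqrt{2} \left(- \frac{9582}{8237}\right) = - 6 \sqrt{2} \left(- \frac{9582}{8237}\right) = \frac{57492 \sqrt{2}}{8237}$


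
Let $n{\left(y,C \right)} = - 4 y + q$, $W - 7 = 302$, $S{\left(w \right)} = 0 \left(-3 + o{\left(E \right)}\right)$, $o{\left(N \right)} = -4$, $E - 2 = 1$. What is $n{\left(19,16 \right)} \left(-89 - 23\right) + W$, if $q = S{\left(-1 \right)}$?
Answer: $8821$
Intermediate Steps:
$E = 3$ ($E = 2 + 1 = 3$)
$S{\left(w \right)} = 0$ ($S{\left(w \right)} = 0 \left(-3 - 4\right) = 0 \left(-7\right) = 0$)
$q = 0$
$W = 309$ ($W = 7 + 302 = 309$)
$n{\left(y,C \right)} = - 4 y$ ($n{\left(y,C \right)} = - 4 y + 0 = - 4 y$)
$n{\left(19,16 \right)} \left(-89 - 23\right) + W = \left(-4\right) 19 \left(-89 - 23\right) + 309 = - 76 \left(-89 - 23\right) + 309 = \left(-76\right) \left(-112\right) + 309 = 8512 + 309 = 8821$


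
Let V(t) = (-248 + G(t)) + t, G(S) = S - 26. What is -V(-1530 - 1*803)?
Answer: 4940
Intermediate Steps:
G(S) = -26 + S
V(t) = -274 + 2*t (V(t) = (-248 + (-26 + t)) + t = (-274 + t) + t = -274 + 2*t)
-V(-1530 - 1*803) = -(-274 + 2*(-1530 - 1*803)) = -(-274 + 2*(-1530 - 803)) = -(-274 + 2*(-2333)) = -(-274 - 4666) = -1*(-4940) = 4940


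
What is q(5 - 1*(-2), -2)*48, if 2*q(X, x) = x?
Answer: -48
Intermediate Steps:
q(X, x) = x/2
q(5 - 1*(-2), -2)*48 = ((½)*(-2))*48 = -1*48 = -48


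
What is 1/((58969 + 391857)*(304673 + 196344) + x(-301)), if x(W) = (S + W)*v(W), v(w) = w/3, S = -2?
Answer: 1/225871520443 ≈ 4.4273e-12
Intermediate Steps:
v(w) = w/3 (v(w) = w*(1/3) = w/3)
x(W) = W*(-2 + W)/3 (x(W) = (-2 + W)*(W/3) = W*(-2 + W)/3)
1/((58969 + 391857)*(304673 + 196344) + x(-301)) = 1/((58969 + 391857)*(304673 + 196344) + (1/3)*(-301)*(-2 - 301)) = 1/(450826*501017 + (1/3)*(-301)*(-303)) = 1/(225871490042 + 30401) = 1/225871520443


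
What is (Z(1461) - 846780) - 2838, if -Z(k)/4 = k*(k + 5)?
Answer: -9416922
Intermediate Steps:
Z(k) = -4*k*(5 + k) (Z(k) = -4*k*(k + 5) = -4*k*(5 + k))
(Z(1461) - 846780) - 2838 = (-4*1461*(5 + 1461) - 846780) - 2838 = (-4*1461*1466 - 846780) - 2838 = (-8567304 - 846780) - 2838 = -9414084 - 2838 = -9416922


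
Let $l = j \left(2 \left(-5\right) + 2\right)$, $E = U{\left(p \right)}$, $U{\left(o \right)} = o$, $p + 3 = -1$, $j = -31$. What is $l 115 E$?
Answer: $-114080$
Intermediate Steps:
$p = -4$ ($p = -3 - 1 = -4$)
$E = -4$
$l = 248$ ($l = - 31 \left(2 \left(-5\right) + 2\right) = - 31 \left(-10 + 2\right) = \left(-31\right) \left(-8\right) = 248$)
$l 115 E = 248 \cdot 115 \left(-4\right) = 28520 \left(-4\right) = -114080$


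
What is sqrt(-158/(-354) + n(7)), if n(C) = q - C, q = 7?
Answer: sqrt(13983)/177 ≈ 0.66808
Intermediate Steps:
n(C) = 7 - C
sqrt(-158/(-354) + n(7)) = sqrt(-158/(-354) + (7 - 1*7)) = sqrt(-158*(-1/354) + (7 - 7)) = sqrt(79/177 + 0) = sqrt(79/177) = sqrt(13983)/177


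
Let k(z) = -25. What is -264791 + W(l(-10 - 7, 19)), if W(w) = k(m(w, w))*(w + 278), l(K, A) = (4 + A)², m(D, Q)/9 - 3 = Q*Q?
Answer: -284966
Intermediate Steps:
m(D, Q) = 27 + 9*Q² (m(D, Q) = 27 + 9*(Q*Q) = 27 + 9*Q²)
W(w) = -6950 - 25*w (W(w) = -25*(w + 278) = -25*(278 + w) = -6950 - 25*w)
-264791 + W(l(-10 - 7, 19)) = -264791 + (-6950 - 25*(4 + 19)²) = -264791 + (-6950 - 25*23²) = -264791 + (-6950 - 25*529) = -264791 + (-6950 - 13225) = -264791 - 20175 = -284966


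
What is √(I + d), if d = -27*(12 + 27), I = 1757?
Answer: 8*√11 ≈ 26.533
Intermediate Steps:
d = -1053 (d = -27*39 = -1053)
√(I + d) = √(1757 - 1053) = √704 = 8*√11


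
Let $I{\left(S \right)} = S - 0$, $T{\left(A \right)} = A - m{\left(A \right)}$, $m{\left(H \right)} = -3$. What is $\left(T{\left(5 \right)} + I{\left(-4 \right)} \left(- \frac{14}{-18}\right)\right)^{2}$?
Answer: $\frac{1936}{81} \approx 23.901$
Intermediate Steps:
$T{\left(A \right)} = 3 + A$ ($T{\left(A \right)} = A - -3 = A + 3 = 3 + A$)
$I{\left(S \right)} = S$ ($I{\left(S \right)} = S + 0 = S$)
$\left(T{\left(5 \right)} + I{\left(-4 \right)} \left(- \frac{14}{-18}\right)\right)^{2} = \left(\left(3 + 5\right) - 4 \left(- \frac{14}{-18}\right)\right)^{2} = \left(8 - 4 \left(\left(-14\right) \left(- \frac{1}{18}\right)\right)\right)^{2} = \left(8 - \frac{28}{9}\right)^{2} = \left(\frac{44}{9}\right)^{2} = \frac{1936}{81}$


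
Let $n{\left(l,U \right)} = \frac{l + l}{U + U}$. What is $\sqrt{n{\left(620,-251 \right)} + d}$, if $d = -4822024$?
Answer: $\frac{2 i \sqrt{75948122411}}{251} \approx 2195.9 i$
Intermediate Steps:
$n{\left(l,U \right)} = \frac{l}{U}$ ($n{\left(l,U \right)} = \frac{2 l}{2 U} = 2 l \frac{1}{2 U} = \frac{l}{U}$)
$\sqrt{n{\left(620,-251 \right)} + d} = \sqrt{\frac{620}{-251} - 4822024} = \sqrt{620 \left(- \frac{1}{251}\right) - 4822024} = \sqrt{- \frac{620}{251} - 4822024} = \sqrt{- \frac{1210328644}{251}} = \frac{2 i \sqrt{75948122411}}{251}$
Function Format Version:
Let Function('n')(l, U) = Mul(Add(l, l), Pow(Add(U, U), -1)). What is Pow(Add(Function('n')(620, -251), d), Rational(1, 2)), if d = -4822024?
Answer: Mul(Rational(2, 251), I, Pow(75948122411, Rational(1, 2))) ≈ Mul(2195.9, I)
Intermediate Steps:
Function('n')(l, U) = Mul(l, Pow(U, -1)) (Function('n')(l, U) = Mul(Mul(2, l), Pow(Mul(2, U), -1)) = Mul(Mul(2, l), Mul(Rational(1, 2), Pow(U, -1))) = Mul(l, Pow(U, -1)))
Pow(Add(Function('n')(620, -251), d), Rational(1, 2)) = Pow(Add(Mul(620, Pow(-251, -1)), -4822024), Rational(1, 2)) = Pow(Add(Mul(620, Rational(-1, 251)), -4822024), Rational(1, 2)) = Pow(Add(Rational(-620, 251), -4822024), Rational(1, 2)) = Pow(Rational(-1210328644, 251), Rational(1, 2)) = Mul(Rational(2, 251), I, Pow(75948122411, Rational(1, 2)))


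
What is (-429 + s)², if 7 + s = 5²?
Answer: 168921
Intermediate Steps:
s = 18 (s = -7 + 5² = -7 + 25 = 18)
(-429 + s)² = (-429 + 18)² = (-411)² = 168921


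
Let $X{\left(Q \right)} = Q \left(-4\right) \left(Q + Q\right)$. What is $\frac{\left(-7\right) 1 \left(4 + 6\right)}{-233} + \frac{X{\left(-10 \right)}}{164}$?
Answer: $- \frac{43730}{9553} \approx -4.5776$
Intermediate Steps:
$X{\left(Q \right)} = - 8 Q^{2}$ ($X{\left(Q \right)} = - 4 Q 2 Q = - 8 Q^{2}$)
$\frac{\left(-7\right) 1 \left(4 + 6\right)}{-233} + \frac{X{\left(-10 \right)}}{164} = \frac{\left(-7\right) 1 \left(4 + 6\right)}{-233} + \frac{\left(-8\right) \left(-10\right)^{2}}{164} = - 7 \cdot 1 \cdot 10 \left(- \frac{1}{233}\right) + \left(-8\right) 100 \cdot \frac{1}{164} = \left(-7\right) 10 \left(- \frac{1}{233}\right) - \frac{200}{41} = \left(-70\right) \left(- \frac{1}{233}\right) - \frac{200}{41} = \frac{70}{233} - \frac{200}{41} = - \frac{43730}{9553}$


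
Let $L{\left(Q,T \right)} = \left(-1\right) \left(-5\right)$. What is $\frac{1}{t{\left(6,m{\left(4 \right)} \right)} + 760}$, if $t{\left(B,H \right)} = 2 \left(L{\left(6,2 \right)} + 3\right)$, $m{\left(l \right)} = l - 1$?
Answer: $\frac{1}{776} \approx 0.0012887$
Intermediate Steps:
$L{\left(Q,T \right)} = 5$
$m{\left(l \right)} = -1 + l$ ($m{\left(l \right)} = l - 1 = -1 + l$)
$t{\left(B,H \right)} = 16$ ($t{\left(B,H \right)} = 2 \left(5 + 3\right) = 2 \cdot 8 = 16$)
$\frac{1}{t{\left(6,m{\left(4 \right)} \right)} + 760} = \frac{1}{16 + 760} = \frac{1}{776}$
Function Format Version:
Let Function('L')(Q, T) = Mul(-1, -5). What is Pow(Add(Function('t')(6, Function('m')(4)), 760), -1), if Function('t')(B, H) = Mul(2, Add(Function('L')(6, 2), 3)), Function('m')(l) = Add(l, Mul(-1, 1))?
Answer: Rational(1, 776) ≈ 0.0012887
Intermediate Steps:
Function('L')(Q, T) = 5
Function('m')(l) = Add(-1, l) (Function('m')(l) = Add(l, -1) = Add(-1, l))
Function('t')(B, H) = 16 (Function('t')(B, H) = Mul(2, Add(5, 3)) = Mul(2, 8) = 16)
Pow(Add(Function('t')(6, Function('m')(4)), 760), -1) = Pow(Add(16, 760), -1) = Pow(776, -1) = Rational(1, 776)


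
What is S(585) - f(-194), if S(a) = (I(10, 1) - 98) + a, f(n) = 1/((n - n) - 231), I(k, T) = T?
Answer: 112729/231 ≈ 488.00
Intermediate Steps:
f(n) = -1/231 (f(n) = 1/(0 - 231) = 1/(-231) = -1/231)
S(a) = -97 + a (S(a) = (1 - 98) + a = -97 + a)
S(585) - f(-194) = (-97 + 585) - 1*(-1/231) = 488 + 1/231 = 112729/231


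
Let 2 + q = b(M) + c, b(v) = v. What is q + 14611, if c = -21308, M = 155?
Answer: -6544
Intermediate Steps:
q = -21155 (q = -2 + (155 - 21308) = -2 - 21153 = -21155)
q + 14611 = -21155 + 14611 = -6544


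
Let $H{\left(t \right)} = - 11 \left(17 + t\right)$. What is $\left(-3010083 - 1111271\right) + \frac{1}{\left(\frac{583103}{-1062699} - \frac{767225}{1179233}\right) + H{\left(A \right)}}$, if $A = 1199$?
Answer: $- \frac{570991499789586878711}{138544638431746} \approx -4.1214 \cdot 10^{6}$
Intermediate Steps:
$H{\left(t \right)} = -187 - 11 t$
$\left(-3010083 - 1111271\right) + \frac{1}{\left(\frac{583103}{-1062699} - \frac{767225}{1179233}\right) + H{\left(A \right)}} = \left(-3010083 - 1111271\right) + \frac{1}{\left(\frac{583103}{-1062699} - \frac{767225}{1179233}\right) - 13376} = -4121354 + \frac{1}{\left(583103 \left(- \frac{1}{1062699}\right) - \frac{767225}{1179233}\right) - 13376} = -4121354 + \frac{1}{\left(- \frac{583103}{1062699} - \frac{767225}{1179233}\right) - 13376} = -4121354 + \frac{1}{- \frac{12421020994}{10356774627} - 13376} = -4121354 + \frac{1}{- \frac{138544638431746}{10356774627}} = -4121354 - \frac{10356774627}{138544638431746} = - \frac{570991499789586878711}{138544638431746}$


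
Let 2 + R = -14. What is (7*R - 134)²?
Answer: 60516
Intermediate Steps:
R = -16 (R = -2 - 14 = -16)
(7*R - 134)² = (7*(-16) - 134)² = (-112 - 134)² = (-246)² = 60516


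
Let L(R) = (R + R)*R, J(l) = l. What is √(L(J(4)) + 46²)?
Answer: 2*√537 ≈ 46.346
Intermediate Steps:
L(R) = 2*R² (L(R) = (2*R)*R = 2*R²)
√(L(J(4)) + 46²) = √(2*4² + 46²) = √(2*16 + 2116) = √(32 + 2116) = √2148 = 2*√537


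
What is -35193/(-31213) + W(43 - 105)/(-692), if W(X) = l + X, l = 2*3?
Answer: 6525371/5399849 ≈ 1.2084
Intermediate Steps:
l = 6
W(X) = 6 + X
-35193/(-31213) + W(43 - 105)/(-692) = -35193/(-31213) + (6 + (43 - 105))/(-692) = -35193*(-1/31213) + (6 - 62)*(-1/692) = 35193/31213 - 56*(-1/692) = 35193/31213 + 14/173 = 6525371/5399849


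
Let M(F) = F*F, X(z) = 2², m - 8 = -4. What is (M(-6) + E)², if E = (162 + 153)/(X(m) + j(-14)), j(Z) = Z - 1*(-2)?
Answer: 729/64 ≈ 11.391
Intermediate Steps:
j(Z) = 2 + Z (j(Z) = Z + 2 = 2 + Z)
m = 4 (m = 8 - 4 = 4)
X(z) = 4
M(F) = F²
E = -315/8 (E = (162 + 153)/(4 + (2 - 14)) = 315/(4 - 12) = 315/(-8) = 315*(-⅛) = -315/8 ≈ -39.375)
(M(-6) + E)² = ((-6)² - 315/8)² = (36 - 315/8)² = (-27/8)² = 729/64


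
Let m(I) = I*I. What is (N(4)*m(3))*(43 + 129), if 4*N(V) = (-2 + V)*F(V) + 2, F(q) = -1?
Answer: 0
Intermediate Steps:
m(I) = I²
N(V) = 1 - V/4 (N(V) = ((-2 + V)*(-1) + 2)/4 = ((2 - V) + 2)/4 = (4 - V)/4 = 1 - V/4)
(N(4)*m(3))*(43 + 129) = ((1 - ¼*4)*3²)*(43 + 129) = ((1 - 1)*9)*172 = (0*9)*172 = 0*172 = 0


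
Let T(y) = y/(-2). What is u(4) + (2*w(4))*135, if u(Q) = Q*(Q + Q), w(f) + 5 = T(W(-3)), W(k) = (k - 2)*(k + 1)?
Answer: -2668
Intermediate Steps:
W(k) = (1 + k)*(-2 + k) (W(k) = (-2 + k)*(1 + k) = (1 + k)*(-2 + k))
T(y) = -y/2 (T(y) = y*(-½) = -y/2)
w(f) = -10 (w(f) = -5 - (-2 + (-3)² - 1*(-3))/2 = -5 - (-2 + 9 + 3)/2 = -5 - ½*10 = -5 - 5 = -10)
u(Q) = 2*Q² (u(Q) = Q*(2*Q) = 2*Q²)
u(4) + (2*w(4))*135 = 2*4² + (2*(-10))*135 = 2*16 - 20*135 = 32 - 2700 = -2668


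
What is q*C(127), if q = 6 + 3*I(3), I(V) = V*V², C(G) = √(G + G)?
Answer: 87*√254 ≈ 1386.6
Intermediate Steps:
C(G) = √2*√G (C(G) = √(2*G) = √2*√G)
I(V) = V³
q = 87 (q = 6 + 3*3³ = 6 + 3*27 = 6 + 81 = 87)
q*C(127) = 87*(√2*√127) = 87*√254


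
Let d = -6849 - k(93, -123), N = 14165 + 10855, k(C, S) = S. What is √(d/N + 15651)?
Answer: √272148999330/4170 ≈ 125.10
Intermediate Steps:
N = 25020
d = -6726 (d = -6849 - 1*(-123) = -6849 + 123 = -6726)
√(d/N + 15651) = √(-6726/25020 + 15651) = √(-6726*1/25020 + 15651) = √(-1121/4170 + 15651) = √(65263549/4170) = √272148999330/4170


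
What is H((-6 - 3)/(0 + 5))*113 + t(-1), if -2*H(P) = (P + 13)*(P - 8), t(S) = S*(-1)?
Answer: 155061/25 ≈ 6202.4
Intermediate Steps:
t(S) = -S
H(P) = -(-8 + P)*(13 + P)/2 (H(P) = -(P + 13)*(P - 8)/2 = -(13 + P)*(-8 + P)/2 = -(-8 + P)*(13 + P)/2)
H((-6 - 3)/(0 + 5))*113 + t(-1) = (52 - 5*(-6 - 3)/(2*(0 + 5)) - (-6 - 3)²/(0 + 5)²/2)*113 - 1*(-1) = (52 - (-45)/(2*5) - (-9/5)²/2)*113 + 1 = (52 - (-45)/(2*5) - (-9*⅕)²/2)*113 + 1 = (52 - 5/2*(-9/5) - (-9/5)²/2)*113 + 1 = (52 + 9/2 - ½*81/25)*113 + 1 = (52 + 9/2 - 81/50)*113 + 1 = (1372/25)*113 + 1 = 155036/25 + 1 = 155061/25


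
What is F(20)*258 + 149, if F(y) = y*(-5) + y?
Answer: -20491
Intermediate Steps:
F(y) = -4*y (F(y) = -5*y + y = -4*y)
F(20)*258 + 149 = -4*20*258 + 149 = -80*258 + 149 = -20640 + 149 = -20491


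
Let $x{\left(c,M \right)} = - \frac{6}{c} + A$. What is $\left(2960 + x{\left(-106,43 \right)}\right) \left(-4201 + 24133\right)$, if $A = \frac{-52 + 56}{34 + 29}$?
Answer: $\frac{65668239604}{1113} \approx 5.9001 \cdot 10^{7}$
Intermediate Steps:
$A = \frac{4}{63} \approx 0.063492$
$x{\left(c,M \right)} = \frac{4}{63} - \frac{6}{c}$ ($x{\left(c,M \right)} = - \frac{6}{c} + \frac{4}{63} = \frac{4}{63} - \frac{6}{c}$)
$\left(2960 + x{\left(-106,43 \right)}\right) \left(-4201 + 24133\right) = \left(2960 + \left(\frac{4}{63} - \frac{6}{-106}\right)\right) \left(-4201 + 24133\right) = \left(2960 + \left(\frac{4}{63} - - \frac{3}{53}\right)\right) 19932 = \left(2960 + \left(\frac{4}{63} + \frac{3}{53}\right)\right) 19932 = \left(2960 + \frac{401}{3339}\right) 19932 = \frac{9883841}{3339} \cdot 19932 = \frac{65668239604}{1113}$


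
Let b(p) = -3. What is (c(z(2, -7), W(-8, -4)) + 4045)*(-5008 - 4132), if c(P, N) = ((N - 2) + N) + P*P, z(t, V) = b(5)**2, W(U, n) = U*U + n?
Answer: -38790160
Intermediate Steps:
W(U, n) = n + U**2 (W(U, n) = U**2 + n = n + U**2)
z(t, V) = 9 (z(t, V) = (-3)**2 = 9)
c(P, N) = -2 + P**2 + 2*N (c(P, N) = ((-2 + N) + N) + P**2 = (-2 + 2*N) + P**2 = -2 + P**2 + 2*N)
(c(z(2, -7), W(-8, -4)) + 4045)*(-5008 - 4132) = ((-2 + 9**2 + 2*(-4 + (-8)**2)) + 4045)*(-5008 - 4132) = ((-2 + 81 + 2*(-4 + 64)) + 4045)*(-9140) = ((-2 + 81 + 2*60) + 4045)*(-9140) = ((-2 + 81 + 120) + 4045)*(-9140) = (199 + 4045)*(-9140) = 4244*(-9140) = -38790160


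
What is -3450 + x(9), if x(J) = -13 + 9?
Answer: -3454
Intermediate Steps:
x(J) = -4
-3450 + x(9) = -3450 - 4 = -3454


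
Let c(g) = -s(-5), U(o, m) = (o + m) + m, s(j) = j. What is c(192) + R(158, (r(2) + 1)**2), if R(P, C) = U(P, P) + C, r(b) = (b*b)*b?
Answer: 560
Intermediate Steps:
r(b) = b**3 (r(b) = b**2*b = b**3)
U(o, m) = o + 2*m (U(o, m) = (m + o) + m = o + 2*m)
R(P, C) = C + 3*P (R(P, C) = (P + 2*P) + C = 3*P + C = C + 3*P)
c(g) = 5 (c(g) = -1*(-5) = 5)
c(192) + R(158, (r(2) + 1)**2) = 5 + ((2**3 + 1)**2 + 3*158) = 5 + ((8 + 1)**2 + 474) = 5 + (9**2 + 474) = 5 + (81 + 474) = 5 + 555 = 560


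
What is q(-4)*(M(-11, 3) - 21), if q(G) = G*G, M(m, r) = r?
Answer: -288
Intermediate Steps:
q(G) = G²
q(-4)*(M(-11, 3) - 21) = (-4)²*(3 - 21) = 16*(-18) = -288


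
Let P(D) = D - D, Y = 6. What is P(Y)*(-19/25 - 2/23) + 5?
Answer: 5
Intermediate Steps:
P(D) = 0
P(Y)*(-19/25 - 2/23) + 5 = 0*(-19/25 - 2/23) + 5 = 0*(-487/575) + 5 = 0 + 5 = 5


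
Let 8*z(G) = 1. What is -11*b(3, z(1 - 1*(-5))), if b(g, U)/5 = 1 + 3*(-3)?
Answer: 440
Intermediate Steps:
z(G) = ⅛ (z(G) = (⅛)*1 = ⅛)
b(g, U) = -40 (b(g, U) = 5*(1 + 3*(-3)) = 5*(1 - 9) = 5*(-8) = -40)
-11*b(3, z(1 - 1*(-5))) = -11*(-40) = 440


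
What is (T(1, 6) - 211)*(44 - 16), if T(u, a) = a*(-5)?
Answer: -6748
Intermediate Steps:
T(u, a) = -5*a
(T(1, 6) - 211)*(44 - 16) = (-5*6 - 211)*(44 - 16) = (-30 - 211)*28 = -241*28 = -6748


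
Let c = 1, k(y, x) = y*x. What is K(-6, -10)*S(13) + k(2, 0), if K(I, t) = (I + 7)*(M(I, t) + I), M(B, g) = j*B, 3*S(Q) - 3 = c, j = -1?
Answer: 0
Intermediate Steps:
k(y, x) = x*y
S(Q) = 4/3 (S(Q) = 1 + (⅓)*1 = 1 + ⅓ = 4/3)
M(B, g) = -B
K(I, t) = 0 (K(I, t) = (I + 7)*(-I + I) = (7 + I)*0 = 0)
K(-6, -10)*S(13) + k(2, 0) = 0*(4/3) + 0*2 = 0 + 0 = 0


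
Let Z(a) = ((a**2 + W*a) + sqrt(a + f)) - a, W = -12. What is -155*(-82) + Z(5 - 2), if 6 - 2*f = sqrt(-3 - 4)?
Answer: 12680 + sqrt(24 - 2*I*sqrt(7))/2 ≈ 12682.0 - 0.26842*I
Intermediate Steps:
f = 3 - I*sqrt(7)/2 (f = 3 - sqrt(-3 - 4)/2 = 3 - I*sqrt(7)/2 ≈ 3.0 - 1.3229*I)
Z(a) = a**2 + sqrt(3 + a - I*sqrt(7)/2) - 13*a (Z(a) = ((a**2 - 12*a) + sqrt(a + (3 - I*sqrt(7)/2))) - a = ((a**2 - 12*a) + sqrt(3 + a - I*sqrt(7)/2)) - a = (a**2 + sqrt(3 + a - I*sqrt(7)/2) - 12*a) - a = a**2 + sqrt(3 + a - I*sqrt(7)/2) - 13*a)
-155*(-82) + Z(5 - 2) = -155*(-82) + ((5 - 2)**2 + sqrt(12 + 4*(5 - 2) - 2*I*sqrt(7))/2 - 13*(5 - 2)) = 12710 + (3**2 + sqrt(12 + 4*3 - 2*I*sqrt(7))/2 - 13*3) = 12710 + (9 + sqrt(12 + 12 - 2*I*sqrt(7))/2 - 39) = 12710 + (9 + sqrt(24 - 2*I*sqrt(7))/2 - 39) = 12710 + (-30 + sqrt(24 - 2*I*sqrt(7))/2) = 12680 + sqrt(24 - 2*I*sqrt(7))/2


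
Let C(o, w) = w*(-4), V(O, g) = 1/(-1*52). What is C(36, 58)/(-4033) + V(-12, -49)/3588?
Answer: 43281599/752461008 ≈ 0.057520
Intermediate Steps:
V(O, g) = -1/52 (V(O, g) = 1/(-52) = -1/52)
C(o, w) = -4*w
C(36, 58)/(-4033) + V(-12, -49)/3588 = -4*58/(-4033) - 1/52/3588 = -232*(-1/4033) - 1/52*1/3588 = 232/4033 - 1/186576 = 43281599/752461008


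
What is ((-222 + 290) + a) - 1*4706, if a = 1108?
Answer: -3530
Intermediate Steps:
((-222 + 290) + a) - 1*4706 = ((-222 + 290) + 1108) - 1*4706 = (68 + 1108) - 4706 = 1176 - 4706 = -3530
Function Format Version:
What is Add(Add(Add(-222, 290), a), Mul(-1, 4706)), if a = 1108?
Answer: -3530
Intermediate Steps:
Add(Add(Add(-222, 290), a), Mul(-1, 4706)) = Add(Add(Add(-222, 290), 1108), Mul(-1, 4706)) = Add(Add(68, 1108), -4706) = Add(1176, -4706) = -3530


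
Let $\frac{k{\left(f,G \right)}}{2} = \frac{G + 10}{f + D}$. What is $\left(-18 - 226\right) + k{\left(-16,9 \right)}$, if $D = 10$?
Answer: $- \frac{751}{3} \approx -250.33$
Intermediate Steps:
$k{\left(f,G \right)} = \frac{2 \left(10 + G\right)}{10 + f}$ ($k{\left(f,G \right)} = 2 \frac{G + 10}{f + 10} = 2 \frac{10 + G}{10 + f} = \frac{2 \left(10 + G\right)}{10 + f}$)
$\left(-18 - 226\right) + k{\left(-16,9 \right)} = \left(-18 - 226\right) + \frac{2 \left(10 + 9\right)}{10 - 16} = -244 + 2 \frac{1}{-6} \cdot 19 = -244 + 2 \left(- \frac{1}{6}\right) 19 = -244 - \frac{19}{3} = - \frac{751}{3}$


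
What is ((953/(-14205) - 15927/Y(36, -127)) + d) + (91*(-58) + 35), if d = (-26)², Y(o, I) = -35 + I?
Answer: -1142615269/255690 ≈ -4468.8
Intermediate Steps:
d = 676
((953/(-14205) - 15927/Y(36, -127)) + d) + (91*(-58) + 35) = ((953/(-14205) - 15927/(-35 - 127)) + 676) + (91*(-58) + 35) = ((953*(-1/14205) - 15927/(-162)) + 676) + (-5278 + 35) = ((-953/14205 - 15927*(-1/162)) + 676) - 5243 = ((-953/14205 + 5309/54) + 676) - 5243 = (25120961/255690 + 676) - 5243 = 197967401/255690 - 5243 = -1142615269/255690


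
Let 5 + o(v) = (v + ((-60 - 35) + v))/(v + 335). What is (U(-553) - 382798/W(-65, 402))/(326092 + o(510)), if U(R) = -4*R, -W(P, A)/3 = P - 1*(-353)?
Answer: 193840127/23807039616 ≈ 0.0081421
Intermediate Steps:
W(P, A) = -1059 - 3*P (W(P, A) = -3*(P - 1*(-353)) = -3*(P + 353) = -3*(353 + P) = -1059 - 3*P)
o(v) = -5 + (-95 + 2*v)/(335 + v) (o(v) = -5 + (v + ((-60 - 35) + v))/(v + 335) = -5 + (v + (-95 + v))/(335 + v) = -5 + (-95 + 2*v)/(335 + v))
(U(-553) - 382798/W(-65, 402))/(326092 + o(510)) = (-4*(-553) - 382798/(-1059 - 3*(-65)))/(326092 + 3*(-590 - 1*510)/(335 + 510)) = (2212 - 382798/(-1059 + 195))/(326092 + 3*(-590 - 510)/845) = (2212 - 382798/(-864))/(326092 + 3*(1/845)*(-1100)) = (2212 - 382798*(-1/864))/(326092 - 660/169) = (2212 + 191399/432)/(55108888/169) = (1146983/432)*(169/55108888) = 193840127/23807039616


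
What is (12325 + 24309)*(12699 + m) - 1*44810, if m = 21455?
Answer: 1251152826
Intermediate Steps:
(12325 + 24309)*(12699 + m) - 1*44810 = (12325 + 24309)*(12699 + 21455) - 1*44810 = 36634*34154 - 44810 = 1251197636 - 44810 = 1251152826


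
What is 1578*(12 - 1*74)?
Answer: -97836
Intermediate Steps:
1578*(12 - 1*74) = 1578*(12 - 74) = 1578*(-62) = -97836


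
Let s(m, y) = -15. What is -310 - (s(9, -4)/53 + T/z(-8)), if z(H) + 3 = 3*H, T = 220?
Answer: -431545/1431 ≈ -301.57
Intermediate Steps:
z(H) = -3 + 3*H
-310 - (s(9, -4)/53 + T/z(-8)) = -310 - (-15/53 + 220/(-3 + 3*(-8))) = -310 - (-15*1/53 + 220/(-3 - 24)) = -310 - (-15/53 + 220/(-27)) = -310 - (-15/53 + 220*(-1/27)) = -310 - (-15/53 - 220/27) = -310 - 1*(-12065/1431) = -310 + 12065/1431 = -431545/1431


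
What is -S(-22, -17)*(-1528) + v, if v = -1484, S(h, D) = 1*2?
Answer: 1572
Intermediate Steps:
S(h, D) = 2
-S(-22, -17)*(-1528) + v = -1*2*(-1528) - 1484 = -2*(-1528) - 1484 = 3056 - 1484 = 1572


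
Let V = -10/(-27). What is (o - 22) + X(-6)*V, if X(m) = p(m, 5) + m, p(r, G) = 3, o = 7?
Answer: -145/9 ≈ -16.111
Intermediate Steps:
X(m) = 3 + m
V = 10/27 (V = -10*(-1/27) = 10/27 ≈ 0.37037)
(o - 22) + X(-6)*V = (7 - 22) + (3 - 6)*(10/27) = -15 - 3*10/27 = -15 - 10/9 = -145/9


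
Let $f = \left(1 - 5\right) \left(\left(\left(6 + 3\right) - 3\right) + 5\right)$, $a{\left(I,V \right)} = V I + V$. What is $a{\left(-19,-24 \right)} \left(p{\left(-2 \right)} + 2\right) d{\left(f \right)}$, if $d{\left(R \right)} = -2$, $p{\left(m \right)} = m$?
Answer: $0$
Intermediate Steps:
$a{\left(I,V \right)} = V + I V$ ($a{\left(I,V \right)} = I V + V = V + I V$)
$f = -44$ ($f = - 4 \left(\left(9 - 3\right) + 5\right) = - 4 \left(6 + 5\right) = \left(-4\right) 11 = -44$)
$a{\left(-19,-24 \right)} \left(p{\left(-2 \right)} + 2\right) d{\left(f \right)} = - 24 \left(1 - 19\right) \left(-2 + 2\right) \left(-2\right) = \left(-24\right) \left(-18\right) 0 \left(-2\right) = 432 \cdot 0 = 0$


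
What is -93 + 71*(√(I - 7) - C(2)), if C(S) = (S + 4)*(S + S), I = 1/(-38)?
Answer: -1797 + 71*I*√10146/38 ≈ -1797.0 + 188.2*I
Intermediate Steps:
I = -1/38 ≈ -0.026316
C(S) = 2*S*(4 + S) (C(S) = (4 + S)*(2*S) = 2*S*(4 + S))
-93 + 71*(√(I - 7) - C(2)) = -93 + 71*(√(-1/38 - 7) - 2*2*(4 + 2)) = -93 + 71*(√(-267/38) - 2*2*6) = -93 + 71*(I*√10146/38 - 1*24) = -93 + 71*(I*√10146/38 - 24) = -93 + 71*(-24 + I*√10146/38) = -93 + (-1704 + 71*I*√10146/38) = -1797 + 71*I*√10146/38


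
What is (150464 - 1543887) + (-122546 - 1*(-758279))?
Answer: -757690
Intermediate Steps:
(150464 - 1543887) + (-122546 - 1*(-758279)) = -1393423 + (-122546 + 758279) = -1393423 + 635733 = -757690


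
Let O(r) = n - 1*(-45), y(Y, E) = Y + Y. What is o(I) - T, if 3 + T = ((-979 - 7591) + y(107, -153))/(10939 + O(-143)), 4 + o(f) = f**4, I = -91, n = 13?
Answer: 754118843476/10997 ≈ 6.8575e+7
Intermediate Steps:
y(Y, E) = 2*Y
O(r) = 58 (O(r) = 13 - 1*(-45) = 13 + 45 = 58)
o(f) = -4 + f**4
T = -41347/10997 (T = -3 + ((-979 - 7591) + 2*107)/(10939 + 58) = -3 + (-8570 + 214)/10997 = -3 - 8356*1/10997 = -3 - 8356/10997 = -41347/10997 ≈ -3.7598)
o(I) - T = (-4 + (-91)**4) - 1*(-41347/10997) = (-4 + 68574961) + 41347/10997 = 68574957 + 41347/10997 = 754118843476/10997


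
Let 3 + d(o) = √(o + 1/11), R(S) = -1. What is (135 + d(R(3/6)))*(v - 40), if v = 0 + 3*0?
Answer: -5280 - 40*I*√110/11 ≈ -5280.0 - 38.138*I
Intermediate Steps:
v = 0 (v = 0 + 0 = 0)
d(o) = -3 + √(1/11 + o) (d(o) = -3 + √(o + 1/11) = -3 + √(1/11 + o))
(135 + d(R(3/6)))*(v - 40) = (135 + (-3 + √(11 + 121*(-1))/11))*(0 - 40) = (135 + (-3 + √(11 - 121)/11))*(-40) = (135 + (-3 + √(-110)/11))*(-40) = (135 + (-3 + (I*√110)/11))*(-40) = (135 + (-3 + I*√110/11))*(-40) = (132 + I*√110/11)*(-40) = -5280 - 40*I*√110/11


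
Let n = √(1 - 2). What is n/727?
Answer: I/727 ≈ 0.0013755*I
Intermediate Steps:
n = I (n = √(-1) = I ≈ 1.0*I)
n/727 = I/727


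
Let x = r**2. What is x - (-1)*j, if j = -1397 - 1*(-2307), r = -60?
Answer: 4510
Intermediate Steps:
j = 910 (j = -1397 + 2307 = 910)
x = 3600 (x = (-60)**2 = 3600)
x - (-1)*j = 3600 - (-1)*910 = 3600 - 1*(-910) = 3600 + 910 = 4510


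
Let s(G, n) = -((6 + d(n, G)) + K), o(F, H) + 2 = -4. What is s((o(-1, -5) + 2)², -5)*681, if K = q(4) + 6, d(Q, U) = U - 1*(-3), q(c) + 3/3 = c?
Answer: -23154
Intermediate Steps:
q(c) = -1 + c
o(F, H) = -6 (o(F, H) = -2 - 4 = -6)
d(Q, U) = 3 + U (d(Q, U) = U + 3 = 3 + U)
K = 9 (K = (-1 + 4) + 6 = 3 + 6 = 9)
s(G, n) = -18 - G (s(G, n) = -((6 + (3 + G)) + 9) = -((9 + G) + 9) = -(18 + G) = -18 - G)
s((o(-1, -5) + 2)², -5)*681 = (-18 - (-6 + 2)²)*681 = (-18 - 1*(-4)²)*681 = (-18 - 1*16)*681 = (-18 - 16)*681 = -34*681 = -23154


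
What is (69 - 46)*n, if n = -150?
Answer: -3450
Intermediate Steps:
(69 - 46)*n = (69 - 46)*(-150) = 23*(-150) = -3450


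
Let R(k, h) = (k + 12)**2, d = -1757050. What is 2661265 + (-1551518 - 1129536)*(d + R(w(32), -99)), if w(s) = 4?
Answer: 4710062242141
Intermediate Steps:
R(k, h) = (12 + k)**2
2661265 + (-1551518 - 1129536)*(d + R(w(32), -99)) = 2661265 + (-1551518 - 1129536)*(-1757050 + (12 + 4)**2) = 2661265 - 2681054*(-1757050 + 16**2) = 2661265 - 2681054*(-1757050 + 256) = 2661265 - 2681054*(-1756794) = 2661265 + 4710059580876 = 4710062242141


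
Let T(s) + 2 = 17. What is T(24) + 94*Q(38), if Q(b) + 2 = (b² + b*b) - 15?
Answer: 269889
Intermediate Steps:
T(s) = 15 (T(s) = -2 + 17 = 15)
Q(b) = -17 + 2*b² (Q(b) = -2 + ((b² + b*b) - 15) = -2 + ((b² + b²) - 15) = -2 + (2*b² - 15) = -2 + (-15 + 2*b²) = -17 + 2*b²)
T(24) + 94*Q(38) = 15 + 94*(-17 + 2*38²) = 15 + 94*(-17 + 2*1444) = 15 + 94*(-17 + 2888) = 15 + 94*2871 = 15 + 269874 = 269889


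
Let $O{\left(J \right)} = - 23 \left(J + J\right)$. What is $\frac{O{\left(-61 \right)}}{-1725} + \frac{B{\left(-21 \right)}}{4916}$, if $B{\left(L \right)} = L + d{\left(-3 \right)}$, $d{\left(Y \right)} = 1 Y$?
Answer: $- \frac{150388}{92175} \approx -1.6315$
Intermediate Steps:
$O{\left(J \right)} = - 46 J$ ($O{\left(J \right)} = - 23 \cdot 2 J = - 46 J$)
$d{\left(Y \right)} = Y$
$B{\left(L \right)} = -3 + L$ ($B{\left(L \right)} = L - 3 = -3 + L$)
$\frac{O{\left(-61 \right)}}{-1725} + \frac{B{\left(-21 \right)}}{4916} = \frac{\left(-46\right) \left(-61\right)}{-1725} + \frac{-3 - 21}{4916} = 2806 \left(- \frac{1}{1725}\right) - \frac{6}{1229} = - \frac{122}{75} - \frac{6}{1229} = - \frac{150388}{92175}$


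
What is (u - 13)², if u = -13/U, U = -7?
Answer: 6084/49 ≈ 124.16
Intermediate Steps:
u = 13/7 (u = -13/(-7) = -13*(-⅐) = 13/7 ≈ 1.8571)
(u - 13)² = (13/7 - 13)² = (-78/7)² = 6084/49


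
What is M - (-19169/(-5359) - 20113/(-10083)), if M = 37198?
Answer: 2009685312212/54034797 ≈ 37192.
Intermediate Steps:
M - (-19169/(-5359) - 20113/(-10083)) = 37198 - (-19169/(-5359) - 20113/(-10083)) = 37198 - (-19169*(-1/5359) - 20113*(-1/10083)) = 37198 - (19169/5359 + 20113/10083) = 37198 - 1*301066594/54034797 = 37198 - 301066594/54034797 = 2009685312212/54034797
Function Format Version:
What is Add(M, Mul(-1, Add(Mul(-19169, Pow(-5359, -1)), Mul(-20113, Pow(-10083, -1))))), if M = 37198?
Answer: Rational(2009685312212, 54034797) ≈ 37192.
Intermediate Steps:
Add(M, Mul(-1, Add(Mul(-19169, Pow(-5359, -1)), Mul(-20113, Pow(-10083, -1))))) = Add(37198, Mul(-1, Add(Mul(-19169, Pow(-5359, -1)), Mul(-20113, Pow(-10083, -1))))) = Add(37198, Mul(-1, Add(Mul(-19169, Rational(-1, 5359)), Mul(-20113, Rational(-1, 10083))))) = Add(37198, Mul(-1, Add(Rational(19169, 5359), Rational(20113, 10083)))) = Add(37198, Mul(-1, Rational(301066594, 54034797))) = Add(37198, Rational(-301066594, 54034797)) = Rational(2009685312212, 54034797)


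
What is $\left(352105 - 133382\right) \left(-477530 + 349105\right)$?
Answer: $-28089501275$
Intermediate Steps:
$\left(352105 - 133382\right) \left(-477530 + 349105\right) = 218723 \left(-128425\right) = -28089501275$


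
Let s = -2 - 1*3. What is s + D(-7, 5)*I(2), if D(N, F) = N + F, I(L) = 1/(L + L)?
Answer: -11/2 ≈ -5.5000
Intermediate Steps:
s = -5 (s = -2 - 3 = -5)
I(L) = 1/(2*L)
D(N, F) = F + N
s + D(-7, 5)*I(2) = -5 + (5 - 7)*((1/2)/2) = -5 - 1/2 = -11/2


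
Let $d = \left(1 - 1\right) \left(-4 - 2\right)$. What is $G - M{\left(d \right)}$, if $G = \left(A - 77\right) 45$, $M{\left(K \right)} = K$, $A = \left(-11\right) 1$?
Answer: $-3960$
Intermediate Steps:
$A = -11$
$d = 0$ ($d = 0 \left(-6\right) = 0$)
$G = -3960$ ($G = \left(-11 - 77\right) 45 = \left(-88\right) 45 = -3960$)
$G - M{\left(d \right)} = -3960 - 0 = -3960 + 0 = -3960$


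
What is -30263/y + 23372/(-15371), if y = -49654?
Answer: -695340715/763231634 ≈ -0.91105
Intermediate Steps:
-30263/y + 23372/(-15371) = -30263/(-49654) + 23372/(-15371) = -30263*(-1/49654) + 23372*(-1/15371) = 30263/49654 - 23372/15371 = -695340715/763231634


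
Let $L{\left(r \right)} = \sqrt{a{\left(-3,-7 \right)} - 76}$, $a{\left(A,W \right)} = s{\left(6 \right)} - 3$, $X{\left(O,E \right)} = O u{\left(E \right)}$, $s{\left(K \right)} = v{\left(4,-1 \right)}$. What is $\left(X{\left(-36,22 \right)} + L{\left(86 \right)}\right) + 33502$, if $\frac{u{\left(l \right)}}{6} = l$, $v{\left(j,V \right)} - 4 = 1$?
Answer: $28750 + i \sqrt{74} \approx 28750.0 + 8.6023 i$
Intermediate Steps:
$v{\left(j,V \right)} = 5$ ($v{\left(j,V \right)} = 4 + 1 = 5$)
$s{\left(K \right)} = 5$
$u{\left(l \right)} = 6 l$
$X{\left(O,E \right)} = 6 E O$ ($X{\left(O,E \right)} = O 6 E = 6 E O$)
$a{\left(A,W \right)} = 2$ ($a{\left(A,W \right)} = 5 - 3 = 2$)
$L{\left(r \right)} = i \sqrt{74}$ ($L{\left(r \right)} = \sqrt{2 - 76} = \sqrt{-74} = i \sqrt{74}$)
$\left(X{\left(-36,22 \right)} + L{\left(86 \right)}\right) + 33502 = \left(6 \cdot 22 \left(-36\right) + i \sqrt{74}\right) + 33502 = \left(-4752 + i \sqrt{74}\right) + 33502 = 28750 + i \sqrt{74}$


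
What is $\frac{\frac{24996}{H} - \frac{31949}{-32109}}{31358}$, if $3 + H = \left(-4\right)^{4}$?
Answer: $\frac{73698151}{23158102506} \approx 0.0031824$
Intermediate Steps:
$H = 253$ ($H = -3 + \left(-4\right)^{4} = -3 + 256 = 253$)
$\frac{\frac{24996}{H} - \frac{31949}{-32109}}{31358} = \frac{\frac{24996}{253} - \frac{31949}{-32109}}{31358} = \left(24996 \cdot \frac{1}{253} - - \frac{31949}{32109}\right) \frac{1}{31358} = \left(\frac{24996}{253} + \frac{31949}{32109}\right) \frac{1}{31358} = \frac{73698151}{738507} \cdot \frac{1}{31358} = \frac{73698151}{23158102506}$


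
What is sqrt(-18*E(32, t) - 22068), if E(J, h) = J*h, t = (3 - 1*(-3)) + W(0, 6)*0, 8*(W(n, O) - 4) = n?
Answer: 6*I*sqrt(709) ≈ 159.76*I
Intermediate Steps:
W(n, O) = 4 + n/8
t = 6 (t = (3 - 1*(-3)) + (4 + (1/8)*0)*0 = (3 + 3) + (4 + 0)*0 = 6 + 4*0 = 6 + 0 = 6)
sqrt(-18*E(32, t) - 22068) = sqrt(-576*6 - 22068) = sqrt(-18*192 - 22068) = sqrt(-3456 - 22068) = sqrt(-25524) = 6*I*sqrt(709)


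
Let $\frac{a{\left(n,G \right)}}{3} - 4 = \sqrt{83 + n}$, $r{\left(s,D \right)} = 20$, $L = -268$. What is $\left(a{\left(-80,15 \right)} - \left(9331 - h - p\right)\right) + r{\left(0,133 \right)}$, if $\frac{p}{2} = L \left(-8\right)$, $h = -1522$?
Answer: $-6533 + 3 \sqrt{3} \approx -6527.8$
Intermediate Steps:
$a{\left(n,G \right)} = 12 + 3 \sqrt{83 + n}$
$p = 4288$ ($p = 2 \left(\left(-268\right) \left(-8\right)\right) = 2 \cdot 2144 = 4288$)
$\left(a{\left(-80,15 \right)} - \left(9331 - h - p\right)\right) + r{\left(0,133 \right)} = \left(\left(12 + 3 \sqrt{83 - 80}\right) + \left(\left(-1522 + 4288\right) - 9331\right)\right) + 20 = \left(\left(12 + 3 \sqrt{3}\right) + \left(2766 - 9331\right)\right) + 20 = \left(\left(12 + 3 \sqrt{3}\right) - 6565\right) + 20 = \left(-6553 + 3 \sqrt{3}\right) + 20 = -6533 + 3 \sqrt{3}$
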